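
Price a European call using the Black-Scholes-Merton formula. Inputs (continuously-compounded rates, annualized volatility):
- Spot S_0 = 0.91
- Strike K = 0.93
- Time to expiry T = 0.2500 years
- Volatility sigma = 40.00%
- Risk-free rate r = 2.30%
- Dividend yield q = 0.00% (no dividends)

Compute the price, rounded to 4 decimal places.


Answer: Price = 0.0660

Derivation:
d1 = (ln(S/K) + (r - q + 0.5*sigma^2) * T) / (sigma * sqrt(T)) = 0.02005007
d2 = d1 - sigma * sqrt(T) = -0.17994993
exp(-rT) = 0.99426650; exp(-qT) = 1.00000000
C = S_0 * exp(-qT) * N(d1) - K * exp(-rT) * N(d2)
N(d1) = 0.50799828; N(d2) = 0.42859594
C = 0.9100 * 1.00000000 * 0.50799828 - 0.9300 * 0.99426650 * 0.42859594 = 0.0660


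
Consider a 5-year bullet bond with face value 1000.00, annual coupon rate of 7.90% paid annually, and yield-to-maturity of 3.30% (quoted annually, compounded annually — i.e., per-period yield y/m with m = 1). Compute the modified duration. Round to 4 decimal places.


Coupon per period c = face * coupon_rate / m = 79.000000
Periods per year m = 1; per-period yield y/m = 0.033000
Number of cashflows N = 5
Cashflows (t years, CF_t, discount factor 1/(1+y/m)^(m*t), PV):
  t = 1.0000: CF_t = 79.000000, DF = 0.968054, PV = 76.476283
  t = 2.0000: CF_t = 79.000000, DF = 0.937129, PV = 74.033187
  t = 3.0000: CF_t = 79.000000, DF = 0.907192, PV = 71.668139
  t = 4.0000: CF_t = 79.000000, DF = 0.878211, PV = 69.378644
  t = 5.0000: CF_t = 1079.000000, DF = 0.850156, PV = 917.317834
Price P = sum_t PV_t = 1208.874087
First compute Macaulay numerator sum_t t * PV_t:
  t * PV_t at t = 1.0000: 76.476283
  t * PV_t at t = 2.0000: 148.066375
  t * PV_t at t = 3.0000: 215.004417
  t * PV_t at t = 4.0000: 277.514575
  t * PV_t at t = 5.0000: 4586.589172
Macaulay duration D = 5303.650821 / 1208.874087 = 4.387265
Modified duration = D / (1 + y/m) = 4.387265 / (1 + 0.033000) = 4.247110

Answer: Modified duration = 4.2471


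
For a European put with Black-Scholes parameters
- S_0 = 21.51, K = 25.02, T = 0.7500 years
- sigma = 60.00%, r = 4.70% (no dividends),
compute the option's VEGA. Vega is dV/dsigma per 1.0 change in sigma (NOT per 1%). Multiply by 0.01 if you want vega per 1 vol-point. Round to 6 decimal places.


d1 = 0.0367434145; d2 = -0.4828718277
phi(d1) = 0.3986730696; exp(-qT) = 1.0000000000; exp(-rT) = 0.9653640451
Vega = S * exp(-qT) * phi(d1) * sqrt(T) = 21.5100 * 1.0000000000 * 0.3986730696 * 0.8660254038 = 7.426564

Answer: Vega = 7.426564


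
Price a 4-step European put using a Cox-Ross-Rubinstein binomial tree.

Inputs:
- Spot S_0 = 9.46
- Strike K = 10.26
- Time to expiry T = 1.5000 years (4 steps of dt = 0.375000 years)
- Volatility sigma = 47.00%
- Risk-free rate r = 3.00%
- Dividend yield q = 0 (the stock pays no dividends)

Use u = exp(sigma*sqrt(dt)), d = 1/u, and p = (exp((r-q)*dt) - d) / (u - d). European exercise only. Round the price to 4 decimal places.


Answer: Price = V(0,0) = 2.3499

Derivation:
dt = T/N = 0.375000
u = exp(sigma*sqrt(dt)) = 1.333511; d = 1/u = 0.749900
p = (exp((r-q)*dt) - d) / (u - d) = 0.447924
Discount per step: exp(-r*dt) = 0.988813
Stock lattice S(k, i) with i counting down-moves:
  k=0: S(0,0) = 9.4600
  k=1: S(1,0) = 12.6150; S(1,1) = 7.0941
  k=2: S(2,0) = 16.8223; S(2,1) = 9.4600; S(2,2) = 5.3198
  k=3: S(3,0) = 22.4327; S(3,1) = 12.6150; S(3,2) = 7.0941; S(3,3) = 3.9893
  k=4: S(4,0) = 29.9142; S(4,1) = 16.8223; S(4,2) = 9.4600; S(4,3) = 5.3198; S(4,4) = 2.9916
Terminal payoffs V(N, i) = max(K - S_T, 0):
  V(4,0) = 0.000000; V(4,1) = 0.000000; V(4,2) = 0.800000; V(4,3) = 4.940165; V(4,4) = 7.268389
Backward induction: V(k, i) = exp(-r*dt) * [p * V(k+1, i) + (1-p) * V(k+1, i+1)].
  V(3,0) = exp(-r*dt) * [p*0.000000 + (1-p)*0.000000] = 0.000000
  V(3,1) = exp(-r*dt) * [p*0.000000 + (1-p)*0.800000] = 0.436720
  V(3,2) = exp(-r*dt) * [p*0.800000 + (1-p)*4.940165] = 3.051165
  V(3,3) = exp(-r*dt) * [p*4.940165 + (1-p)*7.268389] = 6.155876
  V(2,0) = exp(-r*dt) * [p*0.000000 + (1-p)*0.436720] = 0.238405
  V(2,1) = exp(-r*dt) * [p*0.436720 + (1-p)*3.051165] = 1.859059
  V(2,2) = exp(-r*dt) * [p*3.051165 + (1-p)*6.155876] = 4.711893
  V(1,0) = exp(-r*dt) * [p*0.238405 + (1-p)*1.859059] = 1.120453
  V(1,1) = exp(-r*dt) * [p*1.859059 + (1-p)*4.711893] = 3.395623
  V(0,0) = exp(-r*dt) * [p*1.120453 + (1-p)*3.395623] = 2.349933


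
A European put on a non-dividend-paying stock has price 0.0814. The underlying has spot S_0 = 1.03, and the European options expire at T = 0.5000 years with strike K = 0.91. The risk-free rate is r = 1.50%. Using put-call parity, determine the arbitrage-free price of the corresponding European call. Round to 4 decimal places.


Put-call parity: C - P = S_0 * exp(-qT) - K * exp(-rT).
S_0 * exp(-qT) = 1.0300 * 1.00000000 = 1.03000000
K * exp(-rT) = 0.9100 * 0.99252805 = 0.90320053
C = P + S*exp(-qT) - K*exp(-rT)
C = 0.0814 + 1.03000000 - 0.90320053 = 0.2082

Answer: Call price = 0.2082


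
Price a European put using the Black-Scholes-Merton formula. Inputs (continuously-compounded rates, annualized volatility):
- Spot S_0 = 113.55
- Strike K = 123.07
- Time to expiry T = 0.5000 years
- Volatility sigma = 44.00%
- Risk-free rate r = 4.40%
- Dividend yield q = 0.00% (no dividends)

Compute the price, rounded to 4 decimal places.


d1 = (ln(S/K) + (r - q + 0.5*sigma^2) * T) / (sigma * sqrt(T)) = -0.03249487
d2 = d1 - sigma * sqrt(T) = -0.34362185
exp(-rT) = 0.97824024; exp(-qT) = 1.00000000
P = K * exp(-rT) * N(-d2) - S_0 * exp(-qT) * N(-d1)
N(-d1) = 0.51296130; N(-d2) = 0.63443466
P = 123.0700 * 0.97824024 * 0.63443466 - 113.5500 * 1.00000000 * 0.51296130 = 18.1341

Answer: Price = 18.1341


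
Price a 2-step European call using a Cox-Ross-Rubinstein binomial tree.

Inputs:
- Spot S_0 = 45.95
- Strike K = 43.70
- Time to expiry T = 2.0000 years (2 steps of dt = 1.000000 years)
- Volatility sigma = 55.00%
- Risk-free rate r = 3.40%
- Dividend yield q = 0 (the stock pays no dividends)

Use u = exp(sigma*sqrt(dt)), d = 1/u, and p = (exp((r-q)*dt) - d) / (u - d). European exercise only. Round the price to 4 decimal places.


dt = T/N = 1.000000
u = exp(sigma*sqrt(dt)) = 1.733253; d = 1/u = 0.576950
p = (exp((r-q)*dt) - d) / (u - d) = 0.395774
Discount per step: exp(-r*dt) = 0.966572
Stock lattice S(k, i) with i counting down-moves:
  k=0: S(0,0) = 45.9500
  k=1: S(1,0) = 79.6430; S(1,1) = 26.5108
  k=2: S(2,0) = 138.0414; S(2,1) = 45.9500; S(2,2) = 15.2954
Terminal payoffs V(N, i) = max(S_T - K, 0):
  V(2,0) = 94.341429; V(2,1) = 2.250000; V(2,2) = 0.000000
Backward induction: V(k, i) = exp(-r*dt) * [p * V(k+1, i) + (1-p) * V(k+1, i+1)].
  V(1,0) = exp(-r*dt) * [p*94.341429 + (1-p)*2.250000] = 37.403801
  V(1,1) = exp(-r*dt) * [p*2.250000 + (1-p)*0.000000] = 0.860724
  V(0,0) = exp(-r*dt) * [p*37.403801 + (1-p)*0.860724] = 14.811283

Answer: Price = V(0,0) = 14.8113


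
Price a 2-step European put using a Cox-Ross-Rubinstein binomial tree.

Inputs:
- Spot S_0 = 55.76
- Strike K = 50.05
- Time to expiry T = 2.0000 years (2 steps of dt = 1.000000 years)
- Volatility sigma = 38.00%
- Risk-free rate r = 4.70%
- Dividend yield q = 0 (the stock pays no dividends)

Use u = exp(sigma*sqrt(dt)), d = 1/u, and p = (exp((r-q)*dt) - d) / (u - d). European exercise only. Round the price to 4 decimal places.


Answer: Price = V(0,0) = 6.1774

Derivation:
dt = T/N = 1.000000
u = exp(sigma*sqrt(dt)) = 1.462285; d = 1/u = 0.683861
p = (exp((r-q)*dt) - d) / (u - d) = 0.467947
Discount per step: exp(-r*dt) = 0.954087
Stock lattice S(k, i) with i counting down-moves:
  k=0: S(0,0) = 55.7600
  k=1: S(1,0) = 81.5370; S(1,1) = 38.1321
  k=2: S(2,0) = 119.2303; S(2,1) = 55.7600; S(2,2) = 26.0771
Terminal payoffs V(N, i) = max(K - S_T, 0):
  V(2,0) = 0.000000; V(2,1) = 0.000000; V(2,2) = 23.972920
Backward induction: V(k, i) = exp(-r*dt) * [p * V(k+1, i) + (1-p) * V(k+1, i+1)].
  V(1,0) = exp(-r*dt) * [p*0.000000 + (1-p)*0.000000] = 0.000000
  V(1,1) = exp(-r*dt) * [p*0.000000 + (1-p)*23.972920] = 12.169261
  V(0,0) = exp(-r*dt) * [p*0.000000 + (1-p)*12.169261] = 6.177425


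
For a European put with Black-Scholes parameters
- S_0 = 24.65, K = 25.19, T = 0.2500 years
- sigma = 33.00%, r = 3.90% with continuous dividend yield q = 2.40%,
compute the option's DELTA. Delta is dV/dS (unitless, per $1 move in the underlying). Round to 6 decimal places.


d1 = -0.0261072114; d2 = -0.1911072114
phi(d1) = 0.3988063467; exp(-qT) = 0.9940179641; exp(-rT) = 0.9902973771
N(-d1) = 0.5104140874
Delta = -exp(-qT) * N(-d1) = -0.9940179641 * 0.5104140874 = -0.507361

Answer: Delta = -0.507361


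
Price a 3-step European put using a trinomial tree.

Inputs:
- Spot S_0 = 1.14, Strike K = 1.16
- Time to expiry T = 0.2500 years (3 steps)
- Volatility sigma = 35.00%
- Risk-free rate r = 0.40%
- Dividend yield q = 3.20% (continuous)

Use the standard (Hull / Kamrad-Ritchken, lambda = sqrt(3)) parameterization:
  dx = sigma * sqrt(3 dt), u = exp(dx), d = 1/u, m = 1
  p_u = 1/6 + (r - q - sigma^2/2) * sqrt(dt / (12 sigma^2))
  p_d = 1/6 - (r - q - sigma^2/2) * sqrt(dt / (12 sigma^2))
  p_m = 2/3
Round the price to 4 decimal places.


Answer: Price = V(0,0) = 0.0904

Derivation:
dt = T/N = 0.083333; dx = sigma*sqrt(3*dt) = 0.175000
u = exp(dx) = 1.191246; d = 1/u = 0.839457
p_u = 0.145417, p_m = 0.666667, p_d = 0.187917
Discount per step: exp(-r*dt) = 0.999667
Stock lattice S(k, j) with j the centered position index:
  k=0: S(0,+0) = 1.1400
  k=1: S(1,-1) = 0.9570; S(1,+0) = 1.1400; S(1,+1) = 1.3580
  k=2: S(2,-2) = 0.8033; S(2,-1) = 0.9570; S(2,+0) = 1.1400; S(2,+1) = 1.3580; S(2,+2) = 1.6177
  k=3: S(3,-3) = 0.6744; S(3,-2) = 0.8033; S(3,-1) = 0.9570; S(3,+0) = 1.1400; S(3,+1) = 1.3580; S(3,+2) = 1.6177; S(3,+3) = 1.9271
Terminal payoffs V(N, j) = max(K - S_T, 0):
  V(3,-3) = 0.485627; V(3,-2) = 0.356656; V(3,-1) = 0.203019; V(3,+0) = 0.020000; V(3,+1) = 0.000000; V(3,+2) = 0.000000; V(3,+3) = 0.000000
Backward induction: V(k, j) = exp(-r*dt) * [p_u * V(k+1, j+1) + p_m * V(k+1, j) + p_d * V(k+1, j-1)]
  V(2,-2) = exp(-r*dt) * [p_u*0.203019 + p_m*0.356656 + p_d*0.485627] = 0.358431
  V(2,-1) = exp(-r*dt) * [p_u*0.020000 + p_m*0.203019 + p_d*0.356656] = 0.205207
  V(2,+0) = exp(-r*dt) * [p_u*0.000000 + p_m*0.020000 + p_d*0.203019] = 0.051467
  V(2,+1) = exp(-r*dt) * [p_u*0.000000 + p_m*0.000000 + p_d*0.020000] = 0.003757
  V(2,+2) = exp(-r*dt) * [p_u*0.000000 + p_m*0.000000 + p_d*0.000000] = 0.000000
  V(1,-1) = exp(-r*dt) * [p_u*0.051467 + p_m*0.205207 + p_d*0.358431] = 0.211574
  V(1,+0) = exp(-r*dt) * [p_u*0.003757 + p_m*0.051467 + p_d*0.205207] = 0.073395
  V(1,+1) = exp(-r*dt) * [p_u*0.000000 + p_m*0.003757 + p_d*0.051467] = 0.012172
  V(0,+0) = exp(-r*dt) * [p_u*0.012172 + p_m*0.073395 + p_d*0.211574] = 0.090428


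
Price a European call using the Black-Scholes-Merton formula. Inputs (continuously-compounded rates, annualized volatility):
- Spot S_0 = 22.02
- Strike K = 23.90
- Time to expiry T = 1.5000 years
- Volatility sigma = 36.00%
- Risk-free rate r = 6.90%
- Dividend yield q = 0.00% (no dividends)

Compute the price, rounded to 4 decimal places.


Answer: Price = 4.0406

Derivation:
d1 = (ln(S/K) + (r - q + 0.5*sigma^2) * T) / (sigma * sqrt(T)) = 0.26938189
d2 = d1 - sigma * sqrt(T) = -0.17152626
exp(-rT) = 0.90167602; exp(-qT) = 1.00000000
C = S_0 * exp(-qT) * N(d1) - K * exp(-rT) * N(d2)
N(d1) = 0.60618209; N(d2) = 0.43190499
C = 22.0200 * 1.00000000 * 0.60618209 - 23.9000 * 0.90167602 * 0.43190499 = 4.0406


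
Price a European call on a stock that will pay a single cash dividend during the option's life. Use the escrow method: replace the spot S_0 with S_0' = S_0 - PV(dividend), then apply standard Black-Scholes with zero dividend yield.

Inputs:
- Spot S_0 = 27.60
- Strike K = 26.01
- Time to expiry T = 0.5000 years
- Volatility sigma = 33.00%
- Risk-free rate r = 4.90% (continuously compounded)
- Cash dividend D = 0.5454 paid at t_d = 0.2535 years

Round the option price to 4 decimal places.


Answer: Price = 3.3668

Derivation:
PV(D) = D * exp(-r * t_d) = 0.5454 * 0.98765533 = 0.53866722
S_0' = S_0 - PV(D) = 27.6000 - 0.53866722 = 27.06133278
d1 = (ln(S_0'/K) + (r + sigma^2/2)*T) / (sigma*sqrt(T)) = 0.39147915
d2 = d1 - sigma*sqrt(T) = 0.15813391
exp(-rT) = 0.97579769
N(d1) = 0.65227845; N(d2) = 0.56282436
C = S_0' * N(d1) - K * exp(-rT) * N(d2) = 27.06133278 * 0.65227845 - 26.0100 * 0.97579769 * 0.56282436 = 3.3668


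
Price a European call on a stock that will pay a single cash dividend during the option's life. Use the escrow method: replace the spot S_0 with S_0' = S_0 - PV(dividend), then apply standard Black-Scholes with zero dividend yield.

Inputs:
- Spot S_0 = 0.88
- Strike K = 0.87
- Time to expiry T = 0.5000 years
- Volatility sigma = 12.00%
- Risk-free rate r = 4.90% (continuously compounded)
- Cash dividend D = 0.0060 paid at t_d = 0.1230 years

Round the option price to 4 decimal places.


PV(D) = D * exp(-r * t_d) = 0.0060 * 0.99399113 = 0.00596395
S_0' = S_0 - PV(D) = 0.8800 - 0.00596395 = 0.87403605
d1 = (ln(S_0'/K) + (r + sigma^2/2)*T) / (sigma*sqrt(T)) = 0.38570806
d2 = d1 - sigma*sqrt(T) = 0.30085524
exp(-rT) = 0.97579769
N(d1) = 0.65014355; N(d2) = 0.61823756
C = S_0' * N(d1) - K * exp(-rT) * N(d2) = 0.87403605 * 0.65014355 - 0.8700 * 0.97579769 * 0.61823756 = 0.0434

Answer: Price = 0.0434


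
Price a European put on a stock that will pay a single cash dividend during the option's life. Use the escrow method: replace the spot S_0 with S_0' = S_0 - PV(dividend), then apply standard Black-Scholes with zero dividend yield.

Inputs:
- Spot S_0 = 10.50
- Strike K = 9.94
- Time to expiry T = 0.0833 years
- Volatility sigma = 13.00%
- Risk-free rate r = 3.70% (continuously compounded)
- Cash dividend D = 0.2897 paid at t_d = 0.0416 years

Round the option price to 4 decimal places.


PV(D) = D * exp(-r * t_d) = 0.2897 * 0.99846198 = 0.28925444
S_0' = S_0 - PV(D) = 10.5000 - 0.28925444 = 10.21074556
d1 = (ln(S_0'/K) + (r + sigma^2/2)*T) / (sigma*sqrt(T)) = 0.81714827
d2 = d1 - sigma*sqrt(T) = 0.77962801
exp(-rT) = 0.99692264
N(-d1) = 0.20692185; N(-d2) = 0.21780493
P = K * exp(-rT) * N(-d2) - S_0' * N(-d1) = 9.9400 * 0.99692264 * 0.21780493 - 10.21074556 * 0.20692185 = 0.0455

Answer: Price = 0.0455


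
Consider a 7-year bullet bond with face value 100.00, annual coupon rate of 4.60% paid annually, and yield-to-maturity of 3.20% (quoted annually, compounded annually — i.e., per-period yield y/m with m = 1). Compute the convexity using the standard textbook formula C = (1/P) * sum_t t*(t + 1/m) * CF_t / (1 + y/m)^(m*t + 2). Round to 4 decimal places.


Answer: Convexity = 44.4384

Derivation:
Coupon per period c = face * coupon_rate / m = 4.600000
Periods per year m = 1; per-period yield y/m = 0.032000
Number of cashflows N = 7
Cashflows (t years, CF_t, discount factor 1/(1+y/m)^(m*t), PV):
  t = 1.0000: CF_t = 4.600000, DF = 0.968992, PV = 4.457364
  t = 2.0000: CF_t = 4.600000, DF = 0.938946, PV = 4.319151
  t = 3.0000: CF_t = 4.600000, DF = 0.909831, PV = 4.185224
  t = 4.0000: CF_t = 4.600000, DF = 0.881620, PV = 4.055450
  t = 5.0000: CF_t = 4.600000, DF = 0.854283, PV = 3.929700
  t = 6.0000: CF_t = 4.600000, DF = 0.827793, PV = 3.807848
  t = 7.0000: CF_t = 104.600000, DF = 0.802125, PV = 83.902288
Price P = sum_t PV_t = 108.657026
Convexity numerator sum_t t*(t + 1/m) * CF_t / (1+y/m)^(m*t + 2):
  t = 1.0000: term = 8.370449
  t = 2.0000: term = 24.332700
  t = 3.0000: term = 47.156394
  t = 4.0000: term = 76.156968
  t = 5.0000: term = 110.693267
  t = 6.0000: term = 150.165285
  t = 7.0000: term = 4411.664076
Convexity = (1/P) * sum = 4828.539138 / 108.657026 = 44.438352


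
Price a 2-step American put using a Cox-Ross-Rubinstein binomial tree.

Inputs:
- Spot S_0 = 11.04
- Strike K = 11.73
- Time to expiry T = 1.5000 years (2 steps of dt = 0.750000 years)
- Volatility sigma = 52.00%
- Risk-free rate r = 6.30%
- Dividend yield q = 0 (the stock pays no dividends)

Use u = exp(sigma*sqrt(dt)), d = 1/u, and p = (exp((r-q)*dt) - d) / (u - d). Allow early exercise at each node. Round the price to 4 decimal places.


dt = T/N = 0.750000
u = exp(sigma*sqrt(dt)) = 1.568835; d = 1/u = 0.637416
p = (exp((r-q)*dt) - d) / (u - d) = 0.441228
Discount per step: exp(-r*dt) = 0.953849
Stock lattice S(k, i) with i counting down-moves:
  k=0: S(0,0) = 11.0400
  k=1: S(1,0) = 17.3199; S(1,1) = 7.0371
  k=2: S(2,0) = 27.1721; S(2,1) = 11.0400; S(2,2) = 4.4855
Terminal payoffs V(N, i) = max(K - S_T, 0):
  V(2,0) = 0.000000; V(2,1) = 0.690000; V(2,2) = 7.244461
Backward induction: V(k, i) = exp(-r*dt) * [p * V(k+1, i) + (1-p) * V(k+1, i+1)]; then take max(V_cont, immediate exercise) for American.
  V(1,0) = exp(-r*dt) * [p*0.000000 + (1-p)*0.690000] = 0.367759; exercise = 0.000000; V(1,0) = max -> 0.367759
  V(1,1) = exp(-r*dt) * [p*0.690000 + (1-p)*7.244461] = 4.151578; exercise = 4.692930; V(1,1) = max -> 4.692930
  V(0,0) = exp(-r*dt) * [p*0.367759 + (1-p)*4.692930] = 2.656033; exercise = 0.690000; V(0,0) = max -> 2.656033

Answer: Price = V(0,0) = 2.6560


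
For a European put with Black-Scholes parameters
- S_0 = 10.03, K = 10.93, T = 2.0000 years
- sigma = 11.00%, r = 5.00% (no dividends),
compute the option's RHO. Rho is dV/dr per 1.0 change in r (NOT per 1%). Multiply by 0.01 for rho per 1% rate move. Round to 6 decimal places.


d1 = 0.1682226303; d2 = 0.0126591385
phi(d1) = 0.3933372235; exp(-qT) = 1.0000000000; exp(-rT) = 0.9048374180
N(-d2) = 0.4949498693
Rho = -K*T*exp(-rT)*N(-d2) = -10.9300 * 2.0000 * 0.9048374180 * 0.4949498693 = -9.789983

Answer: Rho = -9.789983


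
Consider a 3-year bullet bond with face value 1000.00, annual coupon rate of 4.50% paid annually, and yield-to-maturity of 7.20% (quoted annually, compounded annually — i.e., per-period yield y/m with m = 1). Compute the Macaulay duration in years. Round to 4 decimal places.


Coupon per period c = face * coupon_rate / m = 45.000000
Periods per year m = 1; per-period yield y/m = 0.072000
Number of cashflows N = 3
Cashflows (t years, CF_t, discount factor 1/(1+y/m)^(m*t), PV):
  t = 1.0000: CF_t = 45.000000, DF = 0.932836, PV = 41.977612
  t = 2.0000: CF_t = 45.000000, DF = 0.870183, PV = 39.158220
  t = 3.0000: CF_t = 1045.000000, DF = 0.811738, PV = 848.265755
Price P = sum_t PV_t = 929.401587
Macaulay numerator sum_t t * PV_t:
  t * PV_t at t = 1.0000: 41.977612
  t * PV_t at t = 2.0000: 78.316440
  t * PV_t at t = 3.0000: 2544.797264
Macaulay duration D = (sum_t t * PV_t) / P = 2665.091316 / 929.401587 = 2.867535

Answer: Macaulay duration = 2.8675 years


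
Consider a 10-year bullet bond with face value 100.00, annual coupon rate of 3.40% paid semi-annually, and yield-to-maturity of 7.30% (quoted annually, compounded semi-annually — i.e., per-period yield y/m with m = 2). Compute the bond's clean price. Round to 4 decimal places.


Coupon per period c = face * coupon_rate / m = 1.700000
Periods per year m = 2; per-period yield y/m = 0.036500
Number of cashflows N = 20
Cashflows (t years, CF_t, discount factor 1/(1+y/m)^(m*t), PV):
  t = 0.5000: CF_t = 1.700000, DF = 0.964785, PV = 1.640135
  t = 1.0000: CF_t = 1.700000, DF = 0.930811, PV = 1.582378
  t = 1.5000: CF_t = 1.700000, DF = 0.898033, PV = 1.526655
  t = 2.0000: CF_t = 1.700000, DF = 0.866409, PV = 1.472895
  t = 2.5000: CF_t = 1.700000, DF = 0.835898, PV = 1.421027
  t = 3.0000: CF_t = 1.700000, DF = 0.806462, PV = 1.370986
  t = 3.5000: CF_t = 1.700000, DF = 0.778063, PV = 1.322707
  t = 4.0000: CF_t = 1.700000, DF = 0.750664, PV = 1.276129
  t = 4.5000: CF_t = 1.700000, DF = 0.724230, PV = 1.231190
  t = 5.0000: CF_t = 1.700000, DF = 0.698726, PV = 1.187834
  t = 5.5000: CF_t = 1.700000, DF = 0.674121, PV = 1.146005
  t = 6.0000: CF_t = 1.700000, DF = 0.650382, PV = 1.105649
  t = 6.5000: CF_t = 1.700000, DF = 0.627479, PV = 1.066714
  t = 7.0000: CF_t = 1.700000, DF = 0.605382, PV = 1.029150
  t = 7.5000: CF_t = 1.700000, DF = 0.584064, PV = 0.992909
  t = 8.0000: CF_t = 1.700000, DF = 0.563496, PV = 0.957944
  t = 8.5000: CF_t = 1.700000, DF = 0.543653, PV = 0.924210
  t = 9.0000: CF_t = 1.700000, DF = 0.524508, PV = 0.891664
  t = 9.5000: CF_t = 1.700000, DF = 0.506038, PV = 0.860265
  t = 10.0000: CF_t = 101.700000, DF = 0.488218, PV = 49.651780
Price P = sum_t PV_t = 72.658227

Answer: Price = 72.6582


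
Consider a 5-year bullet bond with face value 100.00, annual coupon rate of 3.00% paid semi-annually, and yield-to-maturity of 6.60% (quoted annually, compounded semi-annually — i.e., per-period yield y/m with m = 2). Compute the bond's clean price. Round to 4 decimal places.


Coupon per period c = face * coupon_rate / m = 1.500000
Periods per year m = 2; per-period yield y/m = 0.033000
Number of cashflows N = 10
Cashflows (t years, CF_t, discount factor 1/(1+y/m)^(m*t), PV):
  t = 0.5000: CF_t = 1.500000, DF = 0.968054, PV = 1.452081
  t = 1.0000: CF_t = 1.500000, DF = 0.937129, PV = 1.405693
  t = 1.5000: CF_t = 1.500000, DF = 0.907192, PV = 1.360787
  t = 2.0000: CF_t = 1.500000, DF = 0.878211, PV = 1.317316
  t = 2.5000: CF_t = 1.500000, DF = 0.850156, PV = 1.275233
  t = 3.0000: CF_t = 1.500000, DF = 0.822997, PV = 1.234495
  t = 3.5000: CF_t = 1.500000, DF = 0.796705, PV = 1.195058
  t = 4.0000: CF_t = 1.500000, DF = 0.771254, PV = 1.156881
  t = 4.5000: CF_t = 1.500000, DF = 0.746616, PV = 1.119924
  t = 5.0000: CF_t = 101.500000, DF = 0.722764, PV = 73.360592
Price P = sum_t PV_t = 84.878061

Answer: Price = 84.8781


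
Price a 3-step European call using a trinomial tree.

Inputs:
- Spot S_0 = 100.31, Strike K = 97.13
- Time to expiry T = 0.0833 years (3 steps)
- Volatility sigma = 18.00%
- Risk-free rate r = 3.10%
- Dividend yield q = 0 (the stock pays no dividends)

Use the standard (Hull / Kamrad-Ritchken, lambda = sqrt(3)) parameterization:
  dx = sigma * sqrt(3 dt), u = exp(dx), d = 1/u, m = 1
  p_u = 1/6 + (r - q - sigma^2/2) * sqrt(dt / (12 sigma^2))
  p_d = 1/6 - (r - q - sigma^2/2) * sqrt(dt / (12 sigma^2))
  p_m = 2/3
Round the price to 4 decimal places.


dt = T/N = 0.027767; dx = sigma*sqrt(3*dt) = 0.051951
u = exp(dx) = 1.053324; d = 1/u = 0.949375
p_u = 0.170622, p_m = 0.666667, p_d = 0.162712
Discount per step: exp(-r*dt) = 0.999140
Stock lattice S(k, j) with j the centered position index:
  k=0: S(0,+0) = 100.3100
  k=1: S(1,-1) = 95.2318; S(1,+0) = 100.3100; S(1,+1) = 105.6590
  k=2: S(2,-2) = 90.4107; S(2,-1) = 95.2318; S(2,+0) = 100.3100; S(2,+1) = 105.6590; S(2,+2) = 111.2931
  k=3: S(3,-3) = 85.8337; S(3,-2) = 90.4107; S(3,-1) = 95.2318; S(3,+0) = 100.3100; S(3,+1) = 105.6590; S(3,+2) = 111.2931; S(3,+3) = 117.2278
Terminal payoffs V(N, j) = max(S_T - K, 0):
  V(3,-3) = 0.000000; V(3,-2) = 0.000000; V(3,-1) = 0.000000; V(3,+0) = 3.180000; V(3,+1) = 8.528957; V(3,+2) = 14.163144; V(3,+3) = 20.097769
Backward induction: V(k, j) = exp(-r*dt) * [p_u * V(k+1, j+1) + p_m * V(k+1, j) + p_d * V(k+1, j-1)]
  V(2,-2) = exp(-r*dt) * [p_u*0.000000 + p_m*0.000000 + p_d*0.000000] = 0.000000
  V(2,-1) = exp(-r*dt) * [p_u*3.180000 + p_m*0.000000 + p_d*0.000000] = 0.542110
  V(2,+0) = exp(-r*dt) * [p_u*8.528957 + p_m*3.180000 + p_d*0.000000] = 3.572150
  V(2,+1) = exp(-r*dt) * [p_u*14.163144 + p_m*8.528957 + p_d*3.180000] = 8.612519
  V(2,+2) = exp(-r*dt) * [p_u*20.097769 + p_m*14.163144 + p_d*8.528957] = 14.246704
  V(1,-1) = exp(-r*dt) * [p_u*3.572150 + p_m*0.542110 + p_d*0.000000] = 0.970058
  V(1,+0) = exp(-r*dt) * [p_u*8.612519 + p_m*3.572150 + p_d*0.542110] = 3.935735
  V(1,+1) = exp(-r*dt) * [p_u*14.246704 + p_m*8.612519 + p_d*3.572150] = 8.746176
  V(0,+0) = exp(-r*dt) * [p_u*8.746176 + p_m*3.935735 + p_d*0.970058] = 4.270274

Answer: Price = V(0,0) = 4.2703


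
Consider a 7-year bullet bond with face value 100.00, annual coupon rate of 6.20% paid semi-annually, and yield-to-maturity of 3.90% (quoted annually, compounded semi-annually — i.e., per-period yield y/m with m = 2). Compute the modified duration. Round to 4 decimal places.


Answer: Modified duration = 5.7619

Derivation:
Coupon per period c = face * coupon_rate / m = 3.100000
Periods per year m = 2; per-period yield y/m = 0.019500
Number of cashflows N = 14
Cashflows (t years, CF_t, discount factor 1/(1+y/m)^(m*t), PV):
  t = 0.5000: CF_t = 3.100000, DF = 0.980873, PV = 3.040706
  t = 1.0000: CF_t = 3.100000, DF = 0.962112, PV = 2.982547
  t = 1.5000: CF_t = 3.100000, DF = 0.943709, PV = 2.925499
  t = 2.0000: CF_t = 3.100000, DF = 0.925659, PV = 2.869543
  t = 2.5000: CF_t = 3.100000, DF = 0.907954, PV = 2.814657
  t = 3.0000: CF_t = 3.100000, DF = 0.890588, PV = 2.760821
  t = 3.5000: CF_t = 3.100000, DF = 0.873553, PV = 2.708015
  t = 4.0000: CF_t = 3.100000, DF = 0.856845, PV = 2.656219
  t = 4.5000: CF_t = 3.100000, DF = 0.840456, PV = 2.605413
  t = 5.0000: CF_t = 3.100000, DF = 0.824380, PV = 2.555579
  t = 5.5000: CF_t = 3.100000, DF = 0.808613, PV = 2.506699
  t = 6.0000: CF_t = 3.100000, DF = 0.793146, PV = 2.458753
  t = 6.5000: CF_t = 3.100000, DF = 0.777976, PV = 2.411725
  t = 7.0000: CF_t = 103.100000, DF = 0.763095, PV = 78.675125
Price P = sum_t PV_t = 113.971303
First compute Macaulay numerator sum_t t * PV_t:
  t * PV_t at t = 0.5000: 1.520353
  t * PV_t at t = 1.0000: 2.982547
  t * PV_t at t = 1.5000: 4.388249
  t * PV_t at t = 2.0000: 5.739086
  t * PV_t at t = 2.5000: 7.036644
  t * PV_t at t = 3.0000: 8.282464
  t * PV_t at t = 3.5000: 9.478053
  t * PV_t at t = 4.0000: 10.624875
  t * PV_t at t = 4.5000: 11.724360
  t * PV_t at t = 5.0000: 12.777897
  t * PV_t at t = 5.5000: 13.786844
  t * PV_t at t = 6.0000: 14.752519
  t * PV_t at t = 6.5000: 15.676210
  t * PV_t at t = 7.0000: 550.725878
Macaulay duration D = 669.495978 / 113.971303 = 5.874250
Modified duration = D / (1 + y/m) = 5.874250 / (1 + 0.019500) = 5.761894


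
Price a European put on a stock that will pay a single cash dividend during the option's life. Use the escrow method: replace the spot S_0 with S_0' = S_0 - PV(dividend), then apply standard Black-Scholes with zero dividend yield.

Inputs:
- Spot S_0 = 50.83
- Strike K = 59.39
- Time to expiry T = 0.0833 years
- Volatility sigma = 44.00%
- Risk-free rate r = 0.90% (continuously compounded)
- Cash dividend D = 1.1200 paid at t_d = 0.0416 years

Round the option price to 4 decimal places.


Answer: Price = 9.8904

Derivation:
PV(D) = D * exp(-r * t_d) = 1.1200 * 0.99962567 = 1.11958075
S_0' = S_0 - PV(D) = 50.8300 - 1.11958075 = 49.71041925
d1 = (ln(S_0'/K) + (r + sigma^2/2)*T) / (sigma*sqrt(T)) = -1.33156915
d2 = d1 - sigma*sqrt(T) = -1.45856081
exp(-rT) = 0.99925058
N(-d1) = 0.90849910; N(-d2) = 0.92765699
P = K * exp(-rT) * N(-d2) - S_0' * N(-d1) = 59.3900 * 0.99925058 * 0.92765699 - 49.71041925 * 0.90849910 = 9.8904


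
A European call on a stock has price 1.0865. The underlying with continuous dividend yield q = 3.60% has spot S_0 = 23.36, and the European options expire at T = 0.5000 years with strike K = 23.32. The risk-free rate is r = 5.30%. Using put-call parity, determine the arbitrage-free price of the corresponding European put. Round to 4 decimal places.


Put-call parity: C - P = S_0 * exp(-qT) - K * exp(-rT).
S_0 * exp(-qT) = 23.3600 * 0.98216103 = 22.94328172
K * exp(-rT) = 23.3200 * 0.97384804 = 22.71013638
P = C - S*exp(-qT) + K*exp(-rT)
P = 1.0865 - 22.94328172 + 22.71013638 = 0.8534

Answer: Put price = 0.8534


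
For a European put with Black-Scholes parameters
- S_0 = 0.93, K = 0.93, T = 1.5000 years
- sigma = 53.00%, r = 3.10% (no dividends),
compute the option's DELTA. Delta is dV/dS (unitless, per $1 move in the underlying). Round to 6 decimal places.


Answer: Delta = -0.345981

Derivation:
d1 = 0.3961934117; d2 = -0.2529213701
phi(d1) = 0.3688286364; exp(-qT) = 1.0000000000; exp(-rT) = 0.9545645606
N(-d1) = 0.3459811756
Delta = -exp(-qT) * N(-d1) = -1.0000000000 * 0.3459811756 = -0.345981


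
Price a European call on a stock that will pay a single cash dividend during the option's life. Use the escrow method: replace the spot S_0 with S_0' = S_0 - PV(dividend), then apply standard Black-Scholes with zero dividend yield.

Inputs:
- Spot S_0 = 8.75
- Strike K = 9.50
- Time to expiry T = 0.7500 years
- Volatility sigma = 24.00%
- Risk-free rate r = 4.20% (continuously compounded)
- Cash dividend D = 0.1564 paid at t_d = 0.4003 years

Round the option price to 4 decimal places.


Answer: Price = 0.4716

Derivation:
PV(D) = D * exp(-r * t_d) = 0.1564 * 0.98332794 = 0.15379249
S_0' = S_0 - PV(D) = 8.7500 - 0.15379249 = 8.59620751
d1 = (ln(S_0'/K) + (r + sigma^2/2)*T) / (sigma*sqrt(T)) = -0.22550666
d2 = d1 - sigma*sqrt(T) = -0.43335276
exp(-rT) = 0.96899096
N(d1) = 0.41079257; N(d2) = 0.33237926
C = S_0' * N(d1) - K * exp(-rT) * N(d2) = 8.59620751 * 0.41079257 - 9.5000 * 0.96899096 * 0.33237926 = 0.4716


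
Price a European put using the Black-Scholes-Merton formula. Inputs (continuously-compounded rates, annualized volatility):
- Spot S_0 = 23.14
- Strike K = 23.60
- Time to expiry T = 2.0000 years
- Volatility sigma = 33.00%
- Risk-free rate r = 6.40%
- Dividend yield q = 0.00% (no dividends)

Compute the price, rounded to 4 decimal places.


Answer: Price = 2.9691

Derivation:
d1 = (ln(S/K) + (r - q + 0.5*sigma^2) * T) / (sigma * sqrt(T)) = 0.46543913
d2 = d1 - sigma * sqrt(T) = -0.00125134
exp(-rT) = 0.87985338; exp(-qT) = 1.00000000
P = K * exp(-rT) * N(-d2) - S_0 * exp(-qT) * N(-d1)
N(-d1) = 0.32080851; N(-d2) = 0.50049921
P = 23.6000 * 0.87985338 * 0.50049921 - 23.1400 * 1.00000000 * 0.32080851 = 2.9691


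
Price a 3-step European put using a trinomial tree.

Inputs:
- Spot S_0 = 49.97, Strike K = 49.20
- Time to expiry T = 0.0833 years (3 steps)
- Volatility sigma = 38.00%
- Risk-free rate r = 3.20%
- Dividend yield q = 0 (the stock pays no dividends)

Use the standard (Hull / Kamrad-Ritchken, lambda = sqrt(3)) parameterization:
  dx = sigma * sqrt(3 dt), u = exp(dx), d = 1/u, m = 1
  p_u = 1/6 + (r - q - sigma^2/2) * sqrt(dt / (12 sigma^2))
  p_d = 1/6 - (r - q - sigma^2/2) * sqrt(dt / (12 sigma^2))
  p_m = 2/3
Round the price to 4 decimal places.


dt = T/N = 0.027767; dx = sigma*sqrt(3*dt) = 0.109675
u = exp(dx) = 1.115915; d = 1/u = 0.896126
p_u = 0.161578, p_m = 0.666667, p_d = 0.171755
Discount per step: exp(-r*dt) = 0.999112
Stock lattice S(k, j) with j the centered position index:
  k=0: S(0,+0) = 49.9700
  k=1: S(1,-1) = 44.7794; S(1,+0) = 49.9700; S(1,+1) = 55.7623
  k=2: S(2,-2) = 40.1280; S(2,-1) = 44.7794; S(2,+0) = 49.9700; S(2,+1) = 55.7623; S(2,+2) = 62.2259
  k=3: S(3,-3) = 35.9597; S(3,-2) = 40.1280; S(3,-1) = 44.7794; S(3,+0) = 49.9700; S(3,+1) = 55.7623; S(3,+2) = 62.2259; S(3,+3) = 69.4389
Terminal payoffs V(N, j) = max(K - S_T, 0):
  V(3,-3) = 13.240295; V(3,-2) = 9.072030; V(3,-1) = 4.420600; V(3,+0) = 0.000000; V(3,+1) = 0.000000; V(3,+2) = 0.000000; V(3,+3) = 0.000000
Backward induction: V(k, j) = exp(-r*dt) * [p_u * V(k+1, j+1) + p_m * V(k+1, j) + p_d * V(k+1, j-1)]
  V(2,-2) = exp(-r*dt) * [p_u*4.420600 + p_m*9.072030 + p_d*13.240295] = 9.028358
  V(2,-1) = exp(-r*dt) * [p_u*0.000000 + p_m*4.420600 + p_d*9.072030] = 4.501236
  V(2,+0) = exp(-r*dt) * [p_u*0.000000 + p_m*0.000000 + p_d*4.420600] = 0.758588
  V(2,+1) = exp(-r*dt) * [p_u*0.000000 + p_m*0.000000 + p_d*0.000000] = 0.000000
  V(2,+2) = exp(-r*dt) * [p_u*0.000000 + p_m*0.000000 + p_d*0.000000] = 0.000000
  V(1,-1) = exp(-r*dt) * [p_u*0.758588 + p_m*4.501236 + p_d*9.028358] = 4.669913
  V(1,+0) = exp(-r*dt) * [p_u*0.000000 + p_m*0.758588 + p_d*4.501236] = 1.277701
  V(1,+1) = exp(-r*dt) * [p_u*0.000000 + p_m*0.000000 + p_d*0.758588] = 0.130176
  V(0,+0) = exp(-r*dt) * [p_u*0.130176 + p_m*1.277701 + p_d*4.669913] = 1.673430

Answer: Price = V(0,0) = 1.6734


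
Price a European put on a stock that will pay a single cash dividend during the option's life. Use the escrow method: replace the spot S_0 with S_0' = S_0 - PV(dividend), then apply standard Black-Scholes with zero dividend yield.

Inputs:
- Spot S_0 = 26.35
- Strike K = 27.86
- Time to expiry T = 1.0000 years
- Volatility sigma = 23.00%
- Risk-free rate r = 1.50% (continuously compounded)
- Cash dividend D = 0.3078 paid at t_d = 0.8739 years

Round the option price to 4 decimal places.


PV(D) = D * exp(-r * t_d) = 0.3078 * 0.98697704 = 0.30379153
S_0' = S_0 - PV(D) = 26.3500 - 0.30379153 = 26.04620847
d1 = (ln(S_0'/K) + (r + sigma^2/2)*T) / (sigma*sqrt(T)) = -0.11247721
d2 = d1 - sigma*sqrt(T) = -0.34247721
exp(-rT) = 0.98511194
N(-d1) = 0.54477748; N(-d2) = 0.63400411
P = K * exp(-rT) * N(-d2) - S_0' * N(-d1) = 27.8600 * 0.98511194 * 0.63400411 - 26.04620847 * 0.54477748 = 3.2110

Answer: Price = 3.2110


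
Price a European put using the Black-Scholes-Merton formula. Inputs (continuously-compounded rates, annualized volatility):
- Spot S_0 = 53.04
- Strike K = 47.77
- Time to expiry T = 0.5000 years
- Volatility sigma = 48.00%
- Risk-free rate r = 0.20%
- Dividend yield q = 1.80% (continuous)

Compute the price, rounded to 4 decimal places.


d1 = (ln(S/K) + (r - q + 0.5*sigma^2) * T) / (sigma * sqrt(T)) = 0.45445906
d2 = d1 - sigma * sqrt(T) = 0.11504780
exp(-rT) = 0.99900050; exp(-qT) = 0.99104038
P = K * exp(-rT) * N(-d2) - S_0 * exp(-qT) * N(-d1)
N(-d1) = 0.32474923; N(-d2) = 0.45420362
P = 47.7700 * 0.99900050 * 0.45420362 - 53.0400 * 0.99104038 * 0.32474923 = 4.6052

Answer: Price = 4.6052


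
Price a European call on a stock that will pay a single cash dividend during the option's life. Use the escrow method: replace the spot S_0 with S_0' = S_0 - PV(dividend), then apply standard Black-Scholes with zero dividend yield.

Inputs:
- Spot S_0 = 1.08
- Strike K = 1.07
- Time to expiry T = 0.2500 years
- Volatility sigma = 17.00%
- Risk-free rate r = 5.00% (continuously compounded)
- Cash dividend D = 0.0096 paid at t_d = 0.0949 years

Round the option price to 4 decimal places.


Answer: Price = 0.0433

Derivation:
PV(D) = D * exp(-r * t_d) = 0.0096 * 0.99526624 = 0.00955456
S_0' = S_0 - PV(D) = 1.0800 - 0.00955456 = 1.07044544
d1 = (ln(S_0'/K) + (r + sigma^2/2)*T) / (sigma*sqrt(T)) = 0.19445549
d2 = d1 - sigma*sqrt(T) = 0.10945549
exp(-rT) = 0.98757780
N(d1) = 0.57709038; N(d2) = 0.54357939
C = S_0' * N(d1) - K * exp(-rT) * N(d2) = 1.07044544 * 0.57709038 - 1.0700 * 0.98757780 * 0.54357939 = 0.0433


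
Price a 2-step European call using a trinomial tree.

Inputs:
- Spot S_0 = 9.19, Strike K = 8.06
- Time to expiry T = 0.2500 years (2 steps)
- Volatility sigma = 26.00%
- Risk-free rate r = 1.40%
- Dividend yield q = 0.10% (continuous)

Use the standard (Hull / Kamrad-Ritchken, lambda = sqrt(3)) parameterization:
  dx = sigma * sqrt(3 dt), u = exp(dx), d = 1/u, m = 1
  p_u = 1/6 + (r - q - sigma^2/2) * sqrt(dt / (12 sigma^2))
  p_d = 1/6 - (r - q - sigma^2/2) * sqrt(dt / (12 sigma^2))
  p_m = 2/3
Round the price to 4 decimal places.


Answer: Price = V(0,0) = 1.2494

Derivation:
dt = T/N = 0.125000; dx = sigma*sqrt(3*dt) = 0.159217
u = exp(dx) = 1.172592; d = 1/u = 0.852811
p_u = 0.158502, p_m = 0.666667, p_d = 0.174832
Discount per step: exp(-r*dt) = 0.998252
Stock lattice S(k, j) with j the centered position index:
  k=0: S(0,+0) = 9.1900
  k=1: S(1,-1) = 7.8373; S(1,+0) = 9.1900; S(1,+1) = 10.7761
  k=2: S(2,-2) = 6.6838; S(2,-1) = 7.8373; S(2,+0) = 9.1900; S(2,+1) = 10.7761; S(2,+2) = 12.6360
Terminal payoffs V(N, j) = max(S_T - K, 0):
  V(2,-2) = 0.000000; V(2,-1) = 0.000000; V(2,+0) = 1.130000; V(2,+1) = 2.716122; V(2,+2) = 4.575996
Backward induction: V(k, j) = exp(-r*dt) * [p_u * V(k+1, j+1) + p_m * V(k+1, j) + p_d * V(k+1, j-1)]
  V(1,-1) = exp(-r*dt) * [p_u*1.130000 + p_m*0.000000 + p_d*0.000000] = 0.178794
  V(1,+0) = exp(-r*dt) * [p_u*2.716122 + p_m*1.130000 + p_d*0.000000] = 1.181773
  V(1,+1) = exp(-r*dt) * [p_u*4.575996 + p_m*2.716122 + p_d*1.130000] = 2.728831
  V(0,+0) = exp(-r*dt) * [p_u*2.728831 + p_m*1.181773 + p_d*0.178794] = 1.249444


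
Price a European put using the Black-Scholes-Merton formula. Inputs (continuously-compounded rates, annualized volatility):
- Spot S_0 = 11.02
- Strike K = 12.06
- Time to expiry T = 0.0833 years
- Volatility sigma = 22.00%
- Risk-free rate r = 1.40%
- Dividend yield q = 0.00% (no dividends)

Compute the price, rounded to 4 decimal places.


d1 = (ln(S/K) + (r - q + 0.5*sigma^2) * T) / (sigma * sqrt(T)) = -1.37017395
d2 = d1 - sigma * sqrt(T) = -1.43366978
exp(-rT) = 0.99883448; exp(-qT) = 1.00000000
P = K * exp(-rT) * N(-d2) - S_0 * exp(-qT) * N(-d1)
N(-d1) = 0.91468370; N(-d2) = 0.92416674
P = 12.0600 * 0.99883448 * 0.92416674 - 11.0200 * 1.00000000 * 0.91468370 = 1.0526

Answer: Price = 1.0526


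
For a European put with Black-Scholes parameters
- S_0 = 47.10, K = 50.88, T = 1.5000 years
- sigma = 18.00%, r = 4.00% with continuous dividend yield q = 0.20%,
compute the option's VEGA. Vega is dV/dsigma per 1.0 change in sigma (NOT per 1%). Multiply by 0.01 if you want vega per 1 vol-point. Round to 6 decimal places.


d1 = 0.0186119579; d2 = -0.2018421190
phi(d1) = 0.3988731886; exp(-qT) = 0.9970044955; exp(-rT) = 0.9417645336
Vega = S * exp(-qT) * phi(d1) * sqrt(T) = 47.1000 * 0.9970044955 * 0.3988731886 * 1.2247448714 = 22.940269

Answer: Vega = 22.940269


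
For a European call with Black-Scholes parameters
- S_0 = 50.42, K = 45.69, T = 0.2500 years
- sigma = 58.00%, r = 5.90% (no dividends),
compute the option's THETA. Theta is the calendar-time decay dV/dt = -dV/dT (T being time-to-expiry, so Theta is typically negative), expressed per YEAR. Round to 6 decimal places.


Answer: Theta = -11.693630

Derivation:
d1 = 0.5355464351; d2 = 0.2455464351
phi(d1) = 0.3456448330; exp(-qT) = 1.0000000000; exp(-rT) = 0.9853582484
Theta = -S*exp(-qT)*phi(d1)*sigma/(2*sqrt(T)) - r*K*exp(-rT)*N(d2) + q*S*exp(-qT)*N(d1)
N(d1) = 0.7038639715; N(d2) = 0.5969833208; sqrt(T) = 0.5000000000
Term 1 = -50.4200 * 1.0000000000 * 0.3456448330 * 0.5800 / (2 * 0.5000000000) = -10.1078992383
Term 2 = -0.0590 * 45.6900 * 0.9853582484 * 0.5969833208 = -1.5857310261
Term 3 = 0 (no dividend yield, q = 0)
Theta = -10.1078992383 + (-1.5857310261) + (0.0000000000) = -11.693630


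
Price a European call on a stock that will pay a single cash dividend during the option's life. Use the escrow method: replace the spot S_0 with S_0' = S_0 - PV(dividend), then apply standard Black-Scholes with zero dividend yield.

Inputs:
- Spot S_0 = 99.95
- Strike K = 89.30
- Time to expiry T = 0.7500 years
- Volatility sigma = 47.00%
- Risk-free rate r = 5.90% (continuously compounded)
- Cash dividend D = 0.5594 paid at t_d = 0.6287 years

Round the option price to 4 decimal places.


PV(D) = D * exp(-r * t_d) = 0.5594 * 0.96358623 = 0.53903014
S_0' = S_0 - PV(D) = 99.9500 - 0.53903014 = 99.41096986
d1 = (ln(S_0'/K) + (r + sigma^2/2)*T) / (sigma*sqrt(T)) = 0.57574961
d2 = d1 - sigma*sqrt(T) = 0.16871767
exp(-rT) = 0.95671475
N(d1) = 0.71760778; N(d2) = 0.56699064
C = S_0' * N(d1) - K * exp(-rT) * N(d2) = 99.41096986 * 0.71760778 - 89.3000 * 0.95671475 * 0.56699064 = 22.8975

Answer: Price = 22.8975


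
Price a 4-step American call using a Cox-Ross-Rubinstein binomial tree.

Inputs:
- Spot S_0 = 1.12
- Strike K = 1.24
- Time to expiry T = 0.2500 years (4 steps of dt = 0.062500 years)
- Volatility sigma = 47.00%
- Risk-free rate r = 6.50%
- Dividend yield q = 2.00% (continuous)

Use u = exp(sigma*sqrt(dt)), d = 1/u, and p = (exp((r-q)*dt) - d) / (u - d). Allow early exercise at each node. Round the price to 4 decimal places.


Answer: Price = V(0,0) = 0.0699

Derivation:
dt = T/N = 0.062500
u = exp(sigma*sqrt(dt)) = 1.124682; d = 1/u = 0.889141
p = (exp((r-q)*dt) - d) / (u - d) = 0.482616
Discount per step: exp(-r*dt) = 0.995946
Stock lattice S(k, i) with i counting down-moves:
  k=0: S(0,0) = 1.1200
  k=1: S(1,0) = 1.2596; S(1,1) = 0.9958
  k=2: S(2,0) = 1.4167; S(2,1) = 1.1200; S(2,2) = 0.8854
  k=3: S(3,0) = 1.5933; S(3,1) = 1.2596; S(3,2) = 0.9958; S(3,3) = 0.7873
  k=4: S(4,0) = 1.7920; S(4,1) = 1.4167; S(4,2) = 1.1200; S(4,3) = 0.8854; S(4,4) = 0.7000
Terminal payoffs V(N, i) = max(S_T - K, 0):
  V(4,0) = 0.551993; V(4,1) = 0.176698; V(4,2) = 0.000000; V(4,3) = 0.000000; V(4,4) = 0.000000
Backward induction: V(k, i) = exp(-r*dt) * [p * V(k+1, i) + (1-p) * V(k+1, i+1)]; then take max(V_cont, immediate exercise) for American.
  V(3,0) = exp(-r*dt) * [p*0.551993 + (1-p)*0.176698] = 0.356371; exercise = 0.353334; V(3,0) = max -> 0.356371
  V(3,1) = exp(-r*dt) * [p*0.176698 + (1-p)*0.000000] = 0.084931; exercise = 0.019643; V(3,1) = max -> 0.084931
  V(3,2) = exp(-r*dt) * [p*0.000000 + (1-p)*0.000000] = 0.000000; exercise = 0.000000; V(3,2) = max -> 0.000000
  V(3,3) = exp(-r*dt) * [p*0.000000 + (1-p)*0.000000] = 0.000000; exercise = 0.000000; V(3,3) = max -> 0.000000
  V(2,0) = exp(-r*dt) * [p*0.356371 + (1-p)*0.084931] = 0.215057; exercise = 0.176698; V(2,0) = max -> 0.215057
  V(2,1) = exp(-r*dt) * [p*0.084931 + (1-p)*0.000000] = 0.040823; exercise = 0.000000; V(2,1) = max -> 0.040823
  V(2,2) = exp(-r*dt) * [p*0.000000 + (1-p)*0.000000] = 0.000000; exercise = 0.000000; V(2,2) = max -> 0.000000
  V(1,0) = exp(-r*dt) * [p*0.215057 + (1-p)*0.040823] = 0.124405; exercise = 0.019643; V(1,0) = max -> 0.124405
  V(1,1) = exp(-r*dt) * [p*0.040823 + (1-p)*0.000000] = 0.019622; exercise = 0.000000; V(1,1) = max -> 0.019622
  V(0,0) = exp(-r*dt) * [p*0.124405 + (1-p)*0.019622] = 0.069907; exercise = 0.000000; V(0,0) = max -> 0.069907
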